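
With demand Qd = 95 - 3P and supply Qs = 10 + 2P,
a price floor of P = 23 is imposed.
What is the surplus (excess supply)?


At P = 23:
Qd = 95 - 3*23 = 26
Qs = 10 + 2*23 = 56
Surplus = Qs - Qd = 56 - 26 = 30

30


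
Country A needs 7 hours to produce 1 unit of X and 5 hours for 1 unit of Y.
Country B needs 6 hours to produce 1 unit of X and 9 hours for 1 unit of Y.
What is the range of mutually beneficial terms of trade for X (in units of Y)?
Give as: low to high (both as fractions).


Opportunity cost of X for Country A = hours_X / hours_Y = 7/5 = 7/5 units of Y
Opportunity cost of X for Country B = hours_X / hours_Y = 6/9 = 2/3 units of Y
Terms of trade must be between the two opportunity costs.
Range: 2/3 to 7/5

2/3 to 7/5


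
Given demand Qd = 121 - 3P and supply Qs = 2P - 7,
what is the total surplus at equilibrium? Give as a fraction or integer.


Find equilibrium: 121 - 3P = 2P - 7
121 + 7 = 5P
P* = 128/5 = 128/5
Q* = 2*128/5 - 7 = 221/5
Inverse demand: P = 121/3 - Q/3, so P_max = 121/3
Inverse supply: P = 7/2 + Q/2, so P_min = 7/2
CS = (1/2) * 221/5 * (121/3 - 128/5) = 48841/150
PS = (1/2) * 221/5 * (128/5 - 7/2) = 48841/100
TS = CS + PS = 48841/150 + 48841/100 = 48841/60

48841/60


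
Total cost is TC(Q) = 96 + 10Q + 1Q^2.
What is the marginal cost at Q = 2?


MC = dTC/dQ = 10 + 2*1*Q
At Q = 2:
MC = 10 + 2*2
MC = 10 + 4 = 14

14


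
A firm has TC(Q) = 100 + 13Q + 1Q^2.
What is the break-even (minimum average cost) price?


AC(Q) = 100/Q + 13 + 1Q
To minimize: dAC/dQ = -100/Q^2 + 1 = 0
Q^2 = 100/1 = 100
Q* = 10
Min AC = 100/10 + 13 + 1*10
Min AC = 10 + 13 + 10 = 33

33


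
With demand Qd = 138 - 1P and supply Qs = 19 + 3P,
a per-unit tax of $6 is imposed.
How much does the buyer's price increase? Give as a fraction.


With a per-unit tax, the buyer's price increase depends on relative slopes.
Supply slope: d = 3, Demand slope: b = 1
Buyer's price increase = d * tax / (b + d)
= 3 * 6 / (1 + 3)
= 18 / 4 = 9/2

9/2


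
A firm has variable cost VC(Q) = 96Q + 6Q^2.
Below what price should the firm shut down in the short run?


AVC(Q) = VC(Q)/Q = 96 + 6Q
AVC is increasing in Q, so minimum AVC is at Q -> 0+.
Min AVC = 96
The firm should shut down if P < 96.

96


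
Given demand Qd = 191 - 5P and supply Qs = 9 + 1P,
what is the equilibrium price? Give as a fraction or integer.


At equilibrium, Qd = Qs.
191 - 5P = 9 + 1P
191 - 9 = 5P + 1P
182 = 6P
P* = 182/6 = 91/3

91/3


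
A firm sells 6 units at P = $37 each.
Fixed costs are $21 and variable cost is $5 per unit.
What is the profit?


Total Revenue = P * Q = 37 * 6 = $222
Total Cost = FC + VC*Q = 21 + 5*6 = $51
Profit = TR - TC = 222 - 51 = $171

$171


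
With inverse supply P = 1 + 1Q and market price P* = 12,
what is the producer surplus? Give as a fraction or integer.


Minimum supply price (at Q=0): P_min = 1
Quantity supplied at P* = 12:
Q* = (12 - 1)/1 = 11
PS = (1/2) * Q* * (P* - P_min)
PS = (1/2) * 11 * (12 - 1)
PS = (1/2) * 11 * 11 = 121/2

121/2


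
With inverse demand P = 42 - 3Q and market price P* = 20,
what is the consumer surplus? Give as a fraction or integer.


Maximum willingness to pay (at Q=0): P_max = 42
Quantity demanded at P* = 20:
Q* = (42 - 20)/3 = 22/3
CS = (1/2) * Q* * (P_max - P*)
CS = (1/2) * 22/3 * (42 - 20)
CS = (1/2) * 22/3 * 22 = 242/3

242/3


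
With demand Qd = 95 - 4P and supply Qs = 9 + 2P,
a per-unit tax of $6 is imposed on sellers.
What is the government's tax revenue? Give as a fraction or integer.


With tax on sellers, new supply: Qs' = 9 + 2(P - 6)
= 2P - 3
New equilibrium quantity:
Q_new = 89/3
Tax revenue = tax * Q_new = 6 * 89/3 = 178

178


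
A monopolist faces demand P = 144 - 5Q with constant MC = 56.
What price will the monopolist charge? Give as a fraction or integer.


MR = 144 - 10Q
Set MR = MC: 144 - 10Q = 56
Q* = 44/5
Substitute into demand:
P* = 144 - 5*44/5 = 100

100


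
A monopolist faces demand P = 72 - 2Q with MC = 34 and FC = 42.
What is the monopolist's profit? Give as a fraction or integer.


MR = MC: 72 - 4Q = 34
Q* = 19/2
P* = 72 - 2*19/2 = 53
Profit = (P* - MC)*Q* - FC
= (53 - 34)*19/2 - 42
= 19*19/2 - 42
= 361/2 - 42 = 277/2

277/2


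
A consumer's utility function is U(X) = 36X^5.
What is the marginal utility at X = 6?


MU = dU/dX = 36*5*X^(5-1)
MU = 180*X^4
At X = 6:
MU = 180 * 6^4
MU = 180 * 1296 = 233280

233280


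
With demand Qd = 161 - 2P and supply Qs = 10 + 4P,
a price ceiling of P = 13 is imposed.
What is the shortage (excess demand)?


At P = 13:
Qd = 161 - 2*13 = 135
Qs = 10 + 4*13 = 62
Shortage = Qd - Qs = 135 - 62 = 73

73


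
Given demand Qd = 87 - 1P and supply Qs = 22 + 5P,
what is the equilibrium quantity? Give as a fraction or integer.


First find equilibrium price:
87 - 1P = 22 + 5P
P* = 65/6 = 65/6
Then substitute into demand:
Q* = 87 - 1 * 65/6 = 457/6

457/6


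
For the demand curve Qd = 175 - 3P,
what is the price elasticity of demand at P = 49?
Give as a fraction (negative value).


dQ/dP = -3
At P = 49: Q = 175 - 3*49 = 28
E = (dQ/dP)(P/Q) = (-3)(49/28) = -21/4

-21/4


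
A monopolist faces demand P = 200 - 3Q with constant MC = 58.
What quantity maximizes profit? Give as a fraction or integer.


TR = P*Q = (200 - 3Q)Q = 200Q - 3Q^2
MR = dTR/dQ = 200 - 6Q
Set MR = MC:
200 - 6Q = 58
142 = 6Q
Q* = 142/6 = 71/3

71/3


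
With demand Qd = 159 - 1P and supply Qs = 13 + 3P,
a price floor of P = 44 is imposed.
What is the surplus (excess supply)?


At P = 44:
Qd = 159 - 1*44 = 115
Qs = 13 + 3*44 = 145
Surplus = Qs - Qd = 145 - 115 = 30

30


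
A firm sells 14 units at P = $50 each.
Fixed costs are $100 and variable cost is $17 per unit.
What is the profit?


Total Revenue = P * Q = 50 * 14 = $700
Total Cost = FC + VC*Q = 100 + 17*14 = $338
Profit = TR - TC = 700 - 338 = $362

$362


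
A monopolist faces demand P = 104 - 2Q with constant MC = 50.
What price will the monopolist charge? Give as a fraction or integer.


MR = 104 - 4Q
Set MR = MC: 104 - 4Q = 50
Q* = 27/2
Substitute into demand:
P* = 104 - 2*27/2 = 77

77


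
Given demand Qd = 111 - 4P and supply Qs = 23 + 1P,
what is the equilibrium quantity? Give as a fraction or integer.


First find equilibrium price:
111 - 4P = 23 + 1P
P* = 88/5 = 88/5
Then substitute into demand:
Q* = 111 - 4 * 88/5 = 203/5

203/5


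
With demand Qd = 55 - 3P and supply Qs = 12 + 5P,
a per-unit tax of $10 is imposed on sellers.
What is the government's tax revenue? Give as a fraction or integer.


With tax on sellers, new supply: Qs' = 12 + 5(P - 10)
= 5P - 38
New equilibrium quantity:
Q_new = 161/8
Tax revenue = tax * Q_new = 10 * 161/8 = 805/4

805/4


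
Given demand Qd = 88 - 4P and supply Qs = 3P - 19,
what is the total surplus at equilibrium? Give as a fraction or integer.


Find equilibrium: 88 - 4P = 3P - 19
88 + 19 = 7P
P* = 107/7 = 107/7
Q* = 3*107/7 - 19 = 188/7
Inverse demand: P = 22 - Q/4, so P_max = 22
Inverse supply: P = 19/3 + Q/3, so P_min = 19/3
CS = (1/2) * 188/7 * (22 - 107/7) = 4418/49
PS = (1/2) * 188/7 * (107/7 - 19/3) = 17672/147
TS = CS + PS = 4418/49 + 17672/147 = 4418/21

4418/21


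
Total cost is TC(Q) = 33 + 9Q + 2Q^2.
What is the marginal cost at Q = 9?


MC = dTC/dQ = 9 + 2*2*Q
At Q = 9:
MC = 9 + 4*9
MC = 9 + 36 = 45

45


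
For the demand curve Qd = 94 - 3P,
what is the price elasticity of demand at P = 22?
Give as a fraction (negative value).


dQ/dP = -3
At P = 22: Q = 94 - 3*22 = 28
E = (dQ/dP)(P/Q) = (-3)(22/28) = -33/14

-33/14


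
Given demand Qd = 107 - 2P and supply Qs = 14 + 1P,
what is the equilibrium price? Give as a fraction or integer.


At equilibrium, Qd = Qs.
107 - 2P = 14 + 1P
107 - 14 = 2P + 1P
93 = 3P
P* = 93/3 = 31

31


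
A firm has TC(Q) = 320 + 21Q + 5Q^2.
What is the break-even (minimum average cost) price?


AC(Q) = 320/Q + 21 + 5Q
To minimize: dAC/dQ = -320/Q^2 + 5 = 0
Q^2 = 320/5 = 64
Q* = 8
Min AC = 320/8 + 21 + 5*8
Min AC = 40 + 21 + 40 = 101

101


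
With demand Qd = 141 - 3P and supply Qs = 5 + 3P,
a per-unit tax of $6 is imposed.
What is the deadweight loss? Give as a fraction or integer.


Pre-tax equilibrium quantity: Q* = 73
Post-tax equilibrium quantity: Q_tax = 64
Reduction in quantity: Q* - Q_tax = 9
DWL = (1/2) * tax * (Q* - Q_tax)
DWL = (1/2) * 6 * 9 = 27

27


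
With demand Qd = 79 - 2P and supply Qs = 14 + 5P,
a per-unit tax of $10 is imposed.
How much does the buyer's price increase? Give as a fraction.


With a per-unit tax, the buyer's price increase depends on relative slopes.
Supply slope: d = 5, Demand slope: b = 2
Buyer's price increase = d * tax / (b + d)
= 5 * 10 / (2 + 5)
= 50 / 7 = 50/7

50/7


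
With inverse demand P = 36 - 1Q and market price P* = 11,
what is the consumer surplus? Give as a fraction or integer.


Maximum willingness to pay (at Q=0): P_max = 36
Quantity demanded at P* = 11:
Q* = (36 - 11)/1 = 25
CS = (1/2) * Q* * (P_max - P*)
CS = (1/2) * 25 * (36 - 11)
CS = (1/2) * 25 * 25 = 625/2

625/2


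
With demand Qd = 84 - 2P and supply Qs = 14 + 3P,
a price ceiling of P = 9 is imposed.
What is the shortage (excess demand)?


At P = 9:
Qd = 84 - 2*9 = 66
Qs = 14 + 3*9 = 41
Shortage = Qd - Qs = 66 - 41 = 25

25


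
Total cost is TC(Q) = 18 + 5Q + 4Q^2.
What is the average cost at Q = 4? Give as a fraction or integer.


TC(4) = 18 + 5*4 + 4*4^2
TC(4) = 18 + 20 + 64 = 102
AC = TC/Q = 102/4 = 51/2

51/2


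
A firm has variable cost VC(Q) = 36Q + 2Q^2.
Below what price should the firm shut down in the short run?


AVC(Q) = VC(Q)/Q = 36 + 2Q
AVC is increasing in Q, so minimum AVC is at Q -> 0+.
Min AVC = 36
The firm should shut down if P < 36.

36


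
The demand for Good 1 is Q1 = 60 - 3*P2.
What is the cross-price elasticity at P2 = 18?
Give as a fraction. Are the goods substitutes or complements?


dQ1/dP2 = -3
At P2 = 18: Q1 = 60 - 3*18 = 6
Exy = (dQ1/dP2)(P2/Q1) = -3 * 18 / 6 = -9
Since Exy < 0, the goods are complements.

-9 (complements)


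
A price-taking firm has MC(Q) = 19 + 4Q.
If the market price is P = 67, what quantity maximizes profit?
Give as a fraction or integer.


In perfect competition, profit is maximized where P = MC.
67 = 19 + 4Q
48 = 4Q
Q* = 48/4 = 12

12


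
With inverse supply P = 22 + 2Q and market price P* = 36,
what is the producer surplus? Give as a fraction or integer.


Minimum supply price (at Q=0): P_min = 22
Quantity supplied at P* = 36:
Q* = (36 - 22)/2 = 7
PS = (1/2) * Q* * (P* - P_min)
PS = (1/2) * 7 * (36 - 22)
PS = (1/2) * 7 * 14 = 49

49


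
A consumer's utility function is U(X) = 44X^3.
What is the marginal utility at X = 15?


MU = dU/dX = 44*3*X^(3-1)
MU = 132*X^2
At X = 15:
MU = 132 * 15^2
MU = 132 * 225 = 29700

29700


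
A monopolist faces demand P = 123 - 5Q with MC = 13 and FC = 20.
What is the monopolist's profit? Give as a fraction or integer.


MR = MC: 123 - 10Q = 13
Q* = 11
P* = 123 - 5*11 = 68
Profit = (P* - MC)*Q* - FC
= (68 - 13)*11 - 20
= 55*11 - 20
= 605 - 20 = 585

585


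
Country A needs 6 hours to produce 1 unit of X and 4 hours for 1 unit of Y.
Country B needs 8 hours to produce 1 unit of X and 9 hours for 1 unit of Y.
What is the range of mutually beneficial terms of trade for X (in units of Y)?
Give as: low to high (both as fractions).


Opportunity cost of X for Country A = hours_X / hours_Y = 6/4 = 3/2 units of Y
Opportunity cost of X for Country B = hours_X / hours_Y = 8/9 = 8/9 units of Y
Terms of trade must be between the two opportunity costs.
Range: 8/9 to 3/2

8/9 to 3/2


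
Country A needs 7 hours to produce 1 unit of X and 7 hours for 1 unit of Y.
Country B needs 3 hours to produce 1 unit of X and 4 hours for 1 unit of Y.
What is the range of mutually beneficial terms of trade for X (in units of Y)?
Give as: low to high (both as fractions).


Opportunity cost of X for Country A = hours_X / hours_Y = 7/7 = 1 units of Y
Opportunity cost of X for Country B = hours_X / hours_Y = 3/4 = 3/4 units of Y
Terms of trade must be between the two opportunity costs.
Range: 3/4 to 1

3/4 to 1


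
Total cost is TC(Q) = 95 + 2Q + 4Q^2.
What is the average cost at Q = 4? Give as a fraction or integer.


TC(4) = 95 + 2*4 + 4*4^2
TC(4) = 95 + 8 + 64 = 167
AC = TC/Q = 167/4 = 167/4

167/4


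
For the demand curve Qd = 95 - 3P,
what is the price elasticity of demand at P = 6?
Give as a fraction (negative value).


dQ/dP = -3
At P = 6: Q = 95 - 3*6 = 77
E = (dQ/dP)(P/Q) = (-3)(6/77) = -18/77

-18/77


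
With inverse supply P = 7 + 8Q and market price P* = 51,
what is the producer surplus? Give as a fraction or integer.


Minimum supply price (at Q=0): P_min = 7
Quantity supplied at P* = 51:
Q* = (51 - 7)/8 = 11/2
PS = (1/2) * Q* * (P* - P_min)
PS = (1/2) * 11/2 * (51 - 7)
PS = (1/2) * 11/2 * 44 = 121

121


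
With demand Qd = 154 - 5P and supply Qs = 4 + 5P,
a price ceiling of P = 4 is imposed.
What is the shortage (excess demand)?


At P = 4:
Qd = 154 - 5*4 = 134
Qs = 4 + 5*4 = 24
Shortage = Qd - Qs = 134 - 24 = 110

110


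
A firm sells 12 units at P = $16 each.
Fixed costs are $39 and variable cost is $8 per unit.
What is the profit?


Total Revenue = P * Q = 16 * 12 = $192
Total Cost = FC + VC*Q = 39 + 8*12 = $135
Profit = TR - TC = 192 - 135 = $57

$57


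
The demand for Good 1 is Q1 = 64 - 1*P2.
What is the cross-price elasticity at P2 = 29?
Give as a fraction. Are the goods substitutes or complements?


dQ1/dP2 = -1
At P2 = 29: Q1 = 64 - 1*29 = 35
Exy = (dQ1/dP2)(P2/Q1) = -1 * 29 / 35 = -29/35
Since Exy < 0, the goods are complements.

-29/35 (complements)


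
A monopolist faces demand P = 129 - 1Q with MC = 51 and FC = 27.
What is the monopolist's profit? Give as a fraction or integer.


MR = MC: 129 - 2Q = 51
Q* = 39
P* = 129 - 1*39 = 90
Profit = (P* - MC)*Q* - FC
= (90 - 51)*39 - 27
= 39*39 - 27
= 1521 - 27 = 1494

1494


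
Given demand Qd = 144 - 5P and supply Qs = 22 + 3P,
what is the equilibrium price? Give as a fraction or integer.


At equilibrium, Qd = Qs.
144 - 5P = 22 + 3P
144 - 22 = 5P + 3P
122 = 8P
P* = 122/8 = 61/4

61/4


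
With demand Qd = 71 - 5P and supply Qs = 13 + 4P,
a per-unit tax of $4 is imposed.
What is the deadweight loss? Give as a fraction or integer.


Pre-tax equilibrium quantity: Q* = 349/9
Post-tax equilibrium quantity: Q_tax = 269/9
Reduction in quantity: Q* - Q_tax = 80/9
DWL = (1/2) * tax * (Q* - Q_tax)
DWL = (1/2) * 4 * 80/9 = 160/9

160/9


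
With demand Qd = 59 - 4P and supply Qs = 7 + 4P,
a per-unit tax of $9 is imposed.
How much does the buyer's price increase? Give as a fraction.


With a per-unit tax, the buyer's price increase depends on relative slopes.
Supply slope: d = 4, Demand slope: b = 4
Buyer's price increase = d * tax / (b + d)
= 4 * 9 / (4 + 4)
= 36 / 8 = 9/2

9/2


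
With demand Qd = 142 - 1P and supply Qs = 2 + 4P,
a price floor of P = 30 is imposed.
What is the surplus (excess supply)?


At P = 30:
Qd = 142 - 1*30 = 112
Qs = 2 + 4*30 = 122
Surplus = Qs - Qd = 122 - 112 = 10

10


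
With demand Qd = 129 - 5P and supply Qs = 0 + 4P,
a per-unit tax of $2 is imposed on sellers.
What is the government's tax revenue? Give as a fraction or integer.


With tax on sellers, new supply: Qs' = 0 + 4(P - 2)
= 4P - 8
New equilibrium quantity:
Q_new = 476/9
Tax revenue = tax * Q_new = 2 * 476/9 = 952/9

952/9


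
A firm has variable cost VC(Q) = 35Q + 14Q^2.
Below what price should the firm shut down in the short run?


AVC(Q) = VC(Q)/Q = 35 + 14Q
AVC is increasing in Q, so minimum AVC is at Q -> 0+.
Min AVC = 35
The firm should shut down if P < 35.

35


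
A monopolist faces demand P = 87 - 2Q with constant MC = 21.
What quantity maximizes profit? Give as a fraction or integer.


TR = P*Q = (87 - 2Q)Q = 87Q - 2Q^2
MR = dTR/dQ = 87 - 4Q
Set MR = MC:
87 - 4Q = 21
66 = 4Q
Q* = 66/4 = 33/2

33/2


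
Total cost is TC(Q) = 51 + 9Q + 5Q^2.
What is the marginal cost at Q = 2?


MC = dTC/dQ = 9 + 2*5*Q
At Q = 2:
MC = 9 + 10*2
MC = 9 + 20 = 29

29


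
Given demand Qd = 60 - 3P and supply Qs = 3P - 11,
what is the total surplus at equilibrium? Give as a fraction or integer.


Find equilibrium: 60 - 3P = 3P - 11
60 + 11 = 6P
P* = 71/6 = 71/6
Q* = 3*71/6 - 11 = 49/2
Inverse demand: P = 20 - Q/3, so P_max = 20
Inverse supply: P = 11/3 + Q/3, so P_min = 11/3
CS = (1/2) * 49/2 * (20 - 71/6) = 2401/24
PS = (1/2) * 49/2 * (71/6 - 11/3) = 2401/24
TS = CS + PS = 2401/24 + 2401/24 = 2401/12

2401/12


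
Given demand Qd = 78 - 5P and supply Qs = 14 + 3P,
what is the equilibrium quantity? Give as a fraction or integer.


First find equilibrium price:
78 - 5P = 14 + 3P
P* = 64/8 = 8
Then substitute into demand:
Q* = 78 - 5 * 8 = 38

38


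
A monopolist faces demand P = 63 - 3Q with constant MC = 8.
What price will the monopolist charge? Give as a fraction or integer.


MR = 63 - 6Q
Set MR = MC: 63 - 6Q = 8
Q* = 55/6
Substitute into demand:
P* = 63 - 3*55/6 = 71/2

71/2


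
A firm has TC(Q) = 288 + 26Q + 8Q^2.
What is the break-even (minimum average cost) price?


AC(Q) = 288/Q + 26 + 8Q
To minimize: dAC/dQ = -288/Q^2 + 8 = 0
Q^2 = 288/8 = 36
Q* = 6
Min AC = 288/6 + 26 + 8*6
Min AC = 48 + 26 + 48 = 122

122


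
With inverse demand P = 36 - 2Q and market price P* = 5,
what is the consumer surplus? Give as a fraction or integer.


Maximum willingness to pay (at Q=0): P_max = 36
Quantity demanded at P* = 5:
Q* = (36 - 5)/2 = 31/2
CS = (1/2) * Q* * (P_max - P*)
CS = (1/2) * 31/2 * (36 - 5)
CS = (1/2) * 31/2 * 31 = 961/4

961/4


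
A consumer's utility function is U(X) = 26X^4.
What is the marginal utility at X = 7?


MU = dU/dX = 26*4*X^(4-1)
MU = 104*X^3
At X = 7:
MU = 104 * 7^3
MU = 104 * 343 = 35672

35672


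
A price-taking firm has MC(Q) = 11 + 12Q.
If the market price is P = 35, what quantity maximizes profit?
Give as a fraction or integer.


In perfect competition, profit is maximized where P = MC.
35 = 11 + 12Q
24 = 12Q
Q* = 24/12 = 2

2


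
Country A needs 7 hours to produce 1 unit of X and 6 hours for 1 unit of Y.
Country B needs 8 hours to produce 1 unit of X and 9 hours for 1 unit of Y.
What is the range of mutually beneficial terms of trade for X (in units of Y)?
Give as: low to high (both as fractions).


Opportunity cost of X for Country A = hours_X / hours_Y = 7/6 = 7/6 units of Y
Opportunity cost of X for Country B = hours_X / hours_Y = 8/9 = 8/9 units of Y
Terms of trade must be between the two opportunity costs.
Range: 8/9 to 7/6

8/9 to 7/6


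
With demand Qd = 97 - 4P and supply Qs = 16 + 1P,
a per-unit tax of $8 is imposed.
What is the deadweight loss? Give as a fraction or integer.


Pre-tax equilibrium quantity: Q* = 161/5
Post-tax equilibrium quantity: Q_tax = 129/5
Reduction in quantity: Q* - Q_tax = 32/5
DWL = (1/2) * tax * (Q* - Q_tax)
DWL = (1/2) * 8 * 32/5 = 128/5

128/5


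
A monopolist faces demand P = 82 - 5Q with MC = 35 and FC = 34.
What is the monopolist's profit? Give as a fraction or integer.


MR = MC: 82 - 10Q = 35
Q* = 47/10
P* = 82 - 5*47/10 = 117/2
Profit = (P* - MC)*Q* - FC
= (117/2 - 35)*47/10 - 34
= 47/2*47/10 - 34
= 2209/20 - 34 = 1529/20

1529/20


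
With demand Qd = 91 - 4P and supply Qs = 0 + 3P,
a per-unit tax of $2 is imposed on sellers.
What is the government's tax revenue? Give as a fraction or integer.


With tax on sellers, new supply: Qs' = 0 + 3(P - 2)
= 3P - 6
New equilibrium quantity:
Q_new = 249/7
Tax revenue = tax * Q_new = 2 * 249/7 = 498/7

498/7


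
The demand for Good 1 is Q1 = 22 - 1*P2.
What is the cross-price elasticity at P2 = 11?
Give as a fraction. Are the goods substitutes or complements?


dQ1/dP2 = -1
At P2 = 11: Q1 = 22 - 1*11 = 11
Exy = (dQ1/dP2)(P2/Q1) = -1 * 11 / 11 = -1
Since Exy < 0, the goods are complements.

-1 (complements)


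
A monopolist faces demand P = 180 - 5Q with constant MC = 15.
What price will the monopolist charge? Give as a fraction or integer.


MR = 180 - 10Q
Set MR = MC: 180 - 10Q = 15
Q* = 33/2
Substitute into demand:
P* = 180 - 5*33/2 = 195/2

195/2


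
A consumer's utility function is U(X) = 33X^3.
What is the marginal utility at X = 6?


MU = dU/dX = 33*3*X^(3-1)
MU = 99*X^2
At X = 6:
MU = 99 * 6^2
MU = 99 * 36 = 3564

3564


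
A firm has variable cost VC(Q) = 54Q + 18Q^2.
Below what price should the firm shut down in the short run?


AVC(Q) = VC(Q)/Q = 54 + 18Q
AVC is increasing in Q, so minimum AVC is at Q -> 0+.
Min AVC = 54
The firm should shut down if P < 54.

54


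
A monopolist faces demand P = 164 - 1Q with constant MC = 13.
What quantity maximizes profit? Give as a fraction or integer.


TR = P*Q = (164 - 1Q)Q = 164Q - 1Q^2
MR = dTR/dQ = 164 - 2Q
Set MR = MC:
164 - 2Q = 13
151 = 2Q
Q* = 151/2 = 151/2

151/2


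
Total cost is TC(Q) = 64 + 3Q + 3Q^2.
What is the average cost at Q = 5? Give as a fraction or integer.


TC(5) = 64 + 3*5 + 3*5^2
TC(5) = 64 + 15 + 75 = 154
AC = TC/Q = 154/5 = 154/5

154/5


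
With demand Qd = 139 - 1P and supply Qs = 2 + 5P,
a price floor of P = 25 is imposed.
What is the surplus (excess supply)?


At P = 25:
Qd = 139 - 1*25 = 114
Qs = 2 + 5*25 = 127
Surplus = Qs - Qd = 127 - 114 = 13

13


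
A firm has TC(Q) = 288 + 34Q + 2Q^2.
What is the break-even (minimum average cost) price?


AC(Q) = 288/Q + 34 + 2Q
To minimize: dAC/dQ = -288/Q^2 + 2 = 0
Q^2 = 288/2 = 144
Q* = 12
Min AC = 288/12 + 34 + 2*12
Min AC = 24 + 34 + 24 = 82

82


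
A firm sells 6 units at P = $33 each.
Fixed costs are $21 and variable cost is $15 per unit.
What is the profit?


Total Revenue = P * Q = 33 * 6 = $198
Total Cost = FC + VC*Q = 21 + 15*6 = $111
Profit = TR - TC = 198 - 111 = $87

$87


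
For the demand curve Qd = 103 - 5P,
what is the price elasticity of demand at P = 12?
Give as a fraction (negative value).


dQ/dP = -5
At P = 12: Q = 103 - 5*12 = 43
E = (dQ/dP)(P/Q) = (-5)(12/43) = -60/43

-60/43


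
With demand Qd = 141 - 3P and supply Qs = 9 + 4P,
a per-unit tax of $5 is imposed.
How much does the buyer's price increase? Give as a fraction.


With a per-unit tax, the buyer's price increase depends on relative slopes.
Supply slope: d = 4, Demand slope: b = 3
Buyer's price increase = d * tax / (b + d)
= 4 * 5 / (3 + 4)
= 20 / 7 = 20/7

20/7


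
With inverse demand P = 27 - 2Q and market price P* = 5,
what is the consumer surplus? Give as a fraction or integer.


Maximum willingness to pay (at Q=0): P_max = 27
Quantity demanded at P* = 5:
Q* = (27 - 5)/2 = 11
CS = (1/2) * Q* * (P_max - P*)
CS = (1/2) * 11 * (27 - 5)
CS = (1/2) * 11 * 22 = 121

121


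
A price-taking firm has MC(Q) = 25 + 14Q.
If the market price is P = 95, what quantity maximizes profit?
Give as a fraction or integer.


In perfect competition, profit is maximized where P = MC.
95 = 25 + 14Q
70 = 14Q
Q* = 70/14 = 5

5


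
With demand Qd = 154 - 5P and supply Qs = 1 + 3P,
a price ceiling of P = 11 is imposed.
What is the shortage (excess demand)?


At P = 11:
Qd = 154 - 5*11 = 99
Qs = 1 + 3*11 = 34
Shortage = Qd - Qs = 99 - 34 = 65

65


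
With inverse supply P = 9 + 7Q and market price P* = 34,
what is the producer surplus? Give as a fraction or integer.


Minimum supply price (at Q=0): P_min = 9
Quantity supplied at P* = 34:
Q* = (34 - 9)/7 = 25/7
PS = (1/2) * Q* * (P* - P_min)
PS = (1/2) * 25/7 * (34 - 9)
PS = (1/2) * 25/7 * 25 = 625/14

625/14


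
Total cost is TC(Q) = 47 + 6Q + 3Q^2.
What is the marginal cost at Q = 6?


MC = dTC/dQ = 6 + 2*3*Q
At Q = 6:
MC = 6 + 6*6
MC = 6 + 36 = 42

42


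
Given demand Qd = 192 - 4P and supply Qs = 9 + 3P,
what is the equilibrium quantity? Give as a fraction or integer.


First find equilibrium price:
192 - 4P = 9 + 3P
P* = 183/7 = 183/7
Then substitute into demand:
Q* = 192 - 4 * 183/7 = 612/7

612/7


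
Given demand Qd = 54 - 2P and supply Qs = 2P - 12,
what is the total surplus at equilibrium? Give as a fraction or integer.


Find equilibrium: 54 - 2P = 2P - 12
54 + 12 = 4P
P* = 66/4 = 33/2
Q* = 2*33/2 - 12 = 21
Inverse demand: P = 27 - Q/2, so P_max = 27
Inverse supply: P = 6 + Q/2, so P_min = 6
CS = (1/2) * 21 * (27 - 33/2) = 441/4
PS = (1/2) * 21 * (33/2 - 6) = 441/4
TS = CS + PS = 441/4 + 441/4 = 441/2

441/2


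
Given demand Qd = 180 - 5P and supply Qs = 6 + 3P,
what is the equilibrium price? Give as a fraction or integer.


At equilibrium, Qd = Qs.
180 - 5P = 6 + 3P
180 - 6 = 5P + 3P
174 = 8P
P* = 174/8 = 87/4

87/4


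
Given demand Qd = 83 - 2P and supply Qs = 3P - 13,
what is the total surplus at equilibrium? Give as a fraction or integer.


Find equilibrium: 83 - 2P = 3P - 13
83 + 13 = 5P
P* = 96/5 = 96/5
Q* = 3*96/5 - 13 = 223/5
Inverse demand: P = 83/2 - Q/2, so P_max = 83/2
Inverse supply: P = 13/3 + Q/3, so P_min = 13/3
CS = (1/2) * 223/5 * (83/2 - 96/5) = 49729/100
PS = (1/2) * 223/5 * (96/5 - 13/3) = 49729/150
TS = CS + PS = 49729/100 + 49729/150 = 49729/60

49729/60


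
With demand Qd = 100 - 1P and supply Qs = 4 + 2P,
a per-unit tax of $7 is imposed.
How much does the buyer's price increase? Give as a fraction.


With a per-unit tax, the buyer's price increase depends on relative slopes.
Supply slope: d = 2, Demand slope: b = 1
Buyer's price increase = d * tax / (b + d)
= 2 * 7 / (1 + 2)
= 14 / 3 = 14/3

14/3


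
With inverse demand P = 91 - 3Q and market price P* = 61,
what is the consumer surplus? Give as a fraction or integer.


Maximum willingness to pay (at Q=0): P_max = 91
Quantity demanded at P* = 61:
Q* = (91 - 61)/3 = 10
CS = (1/2) * Q* * (P_max - P*)
CS = (1/2) * 10 * (91 - 61)
CS = (1/2) * 10 * 30 = 150

150


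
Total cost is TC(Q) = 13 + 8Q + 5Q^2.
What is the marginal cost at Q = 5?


MC = dTC/dQ = 8 + 2*5*Q
At Q = 5:
MC = 8 + 10*5
MC = 8 + 50 = 58

58


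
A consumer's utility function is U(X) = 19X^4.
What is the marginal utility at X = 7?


MU = dU/dX = 19*4*X^(4-1)
MU = 76*X^3
At X = 7:
MU = 76 * 7^3
MU = 76 * 343 = 26068

26068


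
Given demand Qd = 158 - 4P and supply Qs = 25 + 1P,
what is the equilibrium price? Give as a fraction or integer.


At equilibrium, Qd = Qs.
158 - 4P = 25 + 1P
158 - 25 = 4P + 1P
133 = 5P
P* = 133/5 = 133/5

133/5


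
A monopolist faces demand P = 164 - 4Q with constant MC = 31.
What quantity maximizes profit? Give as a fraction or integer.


TR = P*Q = (164 - 4Q)Q = 164Q - 4Q^2
MR = dTR/dQ = 164 - 8Q
Set MR = MC:
164 - 8Q = 31
133 = 8Q
Q* = 133/8 = 133/8

133/8


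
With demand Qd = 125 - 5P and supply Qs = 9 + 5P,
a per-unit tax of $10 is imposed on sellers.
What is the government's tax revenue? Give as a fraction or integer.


With tax on sellers, new supply: Qs' = 9 + 5(P - 10)
= 5P - 41
New equilibrium quantity:
Q_new = 42
Tax revenue = tax * Q_new = 10 * 42 = 420

420


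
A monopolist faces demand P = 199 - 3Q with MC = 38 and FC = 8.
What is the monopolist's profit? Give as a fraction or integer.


MR = MC: 199 - 6Q = 38
Q* = 161/6
P* = 199 - 3*161/6 = 237/2
Profit = (P* - MC)*Q* - FC
= (237/2 - 38)*161/6 - 8
= 161/2*161/6 - 8
= 25921/12 - 8 = 25825/12

25825/12


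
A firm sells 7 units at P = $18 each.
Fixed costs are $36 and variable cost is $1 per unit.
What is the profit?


Total Revenue = P * Q = 18 * 7 = $126
Total Cost = FC + VC*Q = 36 + 1*7 = $43
Profit = TR - TC = 126 - 43 = $83

$83


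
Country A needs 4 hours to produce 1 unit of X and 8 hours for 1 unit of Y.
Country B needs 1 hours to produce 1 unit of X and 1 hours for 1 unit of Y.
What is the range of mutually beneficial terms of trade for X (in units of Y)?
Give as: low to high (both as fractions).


Opportunity cost of X for Country A = hours_X / hours_Y = 4/8 = 1/2 units of Y
Opportunity cost of X for Country B = hours_X / hours_Y = 1/1 = 1 units of Y
Terms of trade must be between the two opportunity costs.
Range: 1/2 to 1

1/2 to 1


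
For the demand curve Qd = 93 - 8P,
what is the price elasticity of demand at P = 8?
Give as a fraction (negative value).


dQ/dP = -8
At P = 8: Q = 93 - 8*8 = 29
E = (dQ/dP)(P/Q) = (-8)(8/29) = -64/29

-64/29


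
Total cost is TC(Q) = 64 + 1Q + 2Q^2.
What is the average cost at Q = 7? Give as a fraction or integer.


TC(7) = 64 + 1*7 + 2*7^2
TC(7) = 64 + 7 + 98 = 169
AC = TC/Q = 169/7 = 169/7

169/7


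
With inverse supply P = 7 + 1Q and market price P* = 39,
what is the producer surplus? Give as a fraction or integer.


Minimum supply price (at Q=0): P_min = 7
Quantity supplied at P* = 39:
Q* = (39 - 7)/1 = 32
PS = (1/2) * Q* * (P* - P_min)
PS = (1/2) * 32 * (39 - 7)
PS = (1/2) * 32 * 32 = 512

512


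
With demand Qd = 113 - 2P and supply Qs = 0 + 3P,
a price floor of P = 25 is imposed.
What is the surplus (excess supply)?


At P = 25:
Qd = 113 - 2*25 = 63
Qs = 0 + 3*25 = 75
Surplus = Qs - Qd = 75 - 63 = 12

12


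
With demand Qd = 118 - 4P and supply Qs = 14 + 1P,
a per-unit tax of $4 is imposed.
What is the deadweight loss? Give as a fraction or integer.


Pre-tax equilibrium quantity: Q* = 174/5
Post-tax equilibrium quantity: Q_tax = 158/5
Reduction in quantity: Q* - Q_tax = 16/5
DWL = (1/2) * tax * (Q* - Q_tax)
DWL = (1/2) * 4 * 16/5 = 32/5

32/5


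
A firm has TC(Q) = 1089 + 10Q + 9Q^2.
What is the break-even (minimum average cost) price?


AC(Q) = 1089/Q + 10 + 9Q
To minimize: dAC/dQ = -1089/Q^2 + 9 = 0
Q^2 = 1089/9 = 121
Q* = 11
Min AC = 1089/11 + 10 + 9*11
Min AC = 99 + 10 + 99 = 208

208


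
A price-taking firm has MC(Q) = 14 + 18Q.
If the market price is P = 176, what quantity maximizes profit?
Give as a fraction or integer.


In perfect competition, profit is maximized where P = MC.
176 = 14 + 18Q
162 = 18Q
Q* = 162/18 = 9

9


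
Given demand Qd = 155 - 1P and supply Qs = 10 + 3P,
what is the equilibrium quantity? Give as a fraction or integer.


First find equilibrium price:
155 - 1P = 10 + 3P
P* = 145/4 = 145/4
Then substitute into demand:
Q* = 155 - 1 * 145/4 = 475/4

475/4


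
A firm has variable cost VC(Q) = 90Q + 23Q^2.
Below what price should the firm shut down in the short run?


AVC(Q) = VC(Q)/Q = 90 + 23Q
AVC is increasing in Q, so minimum AVC is at Q -> 0+.
Min AVC = 90
The firm should shut down if P < 90.

90


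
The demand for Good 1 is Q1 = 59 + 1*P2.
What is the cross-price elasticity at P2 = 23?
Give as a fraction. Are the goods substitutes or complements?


dQ1/dP2 = 1
At P2 = 23: Q1 = 59 + 1*23 = 82
Exy = (dQ1/dP2)(P2/Q1) = 1 * 23 / 82 = 23/82
Since Exy > 0, the goods are substitutes.

23/82 (substitutes)


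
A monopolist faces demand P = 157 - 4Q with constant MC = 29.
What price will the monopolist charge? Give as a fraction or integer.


MR = 157 - 8Q
Set MR = MC: 157 - 8Q = 29
Q* = 16
Substitute into demand:
P* = 157 - 4*16 = 93

93


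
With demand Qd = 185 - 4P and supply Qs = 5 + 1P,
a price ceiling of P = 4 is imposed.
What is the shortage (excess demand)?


At P = 4:
Qd = 185 - 4*4 = 169
Qs = 5 + 1*4 = 9
Shortage = Qd - Qs = 169 - 9 = 160

160


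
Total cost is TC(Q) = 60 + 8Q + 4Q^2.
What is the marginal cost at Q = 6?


MC = dTC/dQ = 8 + 2*4*Q
At Q = 6:
MC = 8 + 8*6
MC = 8 + 48 = 56

56


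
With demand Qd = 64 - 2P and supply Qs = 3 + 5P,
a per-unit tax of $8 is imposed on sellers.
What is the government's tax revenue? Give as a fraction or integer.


With tax on sellers, new supply: Qs' = 3 + 5(P - 8)
= 5P - 37
New equilibrium quantity:
Q_new = 246/7
Tax revenue = tax * Q_new = 8 * 246/7 = 1968/7

1968/7


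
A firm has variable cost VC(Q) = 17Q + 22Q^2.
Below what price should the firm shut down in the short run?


AVC(Q) = VC(Q)/Q = 17 + 22Q
AVC is increasing in Q, so minimum AVC is at Q -> 0+.
Min AVC = 17
The firm should shut down if P < 17.

17


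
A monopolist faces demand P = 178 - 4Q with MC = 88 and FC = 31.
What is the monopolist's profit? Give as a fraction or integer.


MR = MC: 178 - 8Q = 88
Q* = 45/4
P* = 178 - 4*45/4 = 133
Profit = (P* - MC)*Q* - FC
= (133 - 88)*45/4 - 31
= 45*45/4 - 31
= 2025/4 - 31 = 1901/4

1901/4


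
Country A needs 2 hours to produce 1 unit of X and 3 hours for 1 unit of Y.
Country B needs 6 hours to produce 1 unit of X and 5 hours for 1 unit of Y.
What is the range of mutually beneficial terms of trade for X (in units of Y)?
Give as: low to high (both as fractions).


Opportunity cost of X for Country A = hours_X / hours_Y = 2/3 = 2/3 units of Y
Opportunity cost of X for Country B = hours_X / hours_Y = 6/5 = 6/5 units of Y
Terms of trade must be between the two opportunity costs.
Range: 2/3 to 6/5

2/3 to 6/5


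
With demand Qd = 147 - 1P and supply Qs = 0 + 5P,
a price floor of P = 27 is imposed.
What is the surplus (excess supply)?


At P = 27:
Qd = 147 - 1*27 = 120
Qs = 0 + 5*27 = 135
Surplus = Qs - Qd = 135 - 120 = 15

15


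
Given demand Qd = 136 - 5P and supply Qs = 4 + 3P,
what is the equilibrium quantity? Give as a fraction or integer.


First find equilibrium price:
136 - 5P = 4 + 3P
P* = 132/8 = 33/2
Then substitute into demand:
Q* = 136 - 5 * 33/2 = 107/2

107/2


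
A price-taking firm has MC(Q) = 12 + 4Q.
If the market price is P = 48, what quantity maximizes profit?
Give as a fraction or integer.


In perfect competition, profit is maximized where P = MC.
48 = 12 + 4Q
36 = 4Q
Q* = 36/4 = 9

9


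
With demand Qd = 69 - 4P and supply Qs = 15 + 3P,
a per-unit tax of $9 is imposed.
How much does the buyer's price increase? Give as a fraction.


With a per-unit tax, the buyer's price increase depends on relative slopes.
Supply slope: d = 3, Demand slope: b = 4
Buyer's price increase = d * tax / (b + d)
= 3 * 9 / (4 + 3)
= 27 / 7 = 27/7

27/7


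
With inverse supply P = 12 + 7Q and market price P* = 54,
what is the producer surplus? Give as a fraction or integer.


Minimum supply price (at Q=0): P_min = 12
Quantity supplied at P* = 54:
Q* = (54 - 12)/7 = 6
PS = (1/2) * Q* * (P* - P_min)
PS = (1/2) * 6 * (54 - 12)
PS = (1/2) * 6 * 42 = 126

126


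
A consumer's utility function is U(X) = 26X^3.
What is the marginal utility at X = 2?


MU = dU/dX = 26*3*X^(3-1)
MU = 78*X^2
At X = 2:
MU = 78 * 2^2
MU = 78 * 4 = 312

312


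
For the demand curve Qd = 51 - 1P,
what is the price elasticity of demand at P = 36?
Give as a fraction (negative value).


dQ/dP = -1
At P = 36: Q = 51 - 1*36 = 15
E = (dQ/dP)(P/Q) = (-1)(36/15) = -12/5

-12/5


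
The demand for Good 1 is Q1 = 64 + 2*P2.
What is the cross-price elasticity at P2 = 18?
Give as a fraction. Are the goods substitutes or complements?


dQ1/dP2 = 2
At P2 = 18: Q1 = 64 + 2*18 = 100
Exy = (dQ1/dP2)(P2/Q1) = 2 * 18 / 100 = 9/25
Since Exy > 0, the goods are substitutes.

9/25 (substitutes)


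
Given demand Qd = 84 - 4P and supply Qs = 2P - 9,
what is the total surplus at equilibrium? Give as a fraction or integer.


Find equilibrium: 84 - 4P = 2P - 9
84 + 9 = 6P
P* = 93/6 = 31/2
Q* = 2*31/2 - 9 = 22
Inverse demand: P = 21 - Q/4, so P_max = 21
Inverse supply: P = 9/2 + Q/2, so P_min = 9/2
CS = (1/2) * 22 * (21 - 31/2) = 121/2
PS = (1/2) * 22 * (31/2 - 9/2) = 121
TS = CS + PS = 121/2 + 121 = 363/2

363/2


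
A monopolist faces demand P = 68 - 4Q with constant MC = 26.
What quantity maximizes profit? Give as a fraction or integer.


TR = P*Q = (68 - 4Q)Q = 68Q - 4Q^2
MR = dTR/dQ = 68 - 8Q
Set MR = MC:
68 - 8Q = 26
42 = 8Q
Q* = 42/8 = 21/4

21/4


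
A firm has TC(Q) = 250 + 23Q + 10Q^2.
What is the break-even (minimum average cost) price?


AC(Q) = 250/Q + 23 + 10Q
To minimize: dAC/dQ = -250/Q^2 + 10 = 0
Q^2 = 250/10 = 25
Q* = 5
Min AC = 250/5 + 23 + 10*5
Min AC = 50 + 23 + 50 = 123

123


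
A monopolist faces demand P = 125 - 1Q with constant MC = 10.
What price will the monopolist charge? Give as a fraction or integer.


MR = 125 - 2Q
Set MR = MC: 125 - 2Q = 10
Q* = 115/2
Substitute into demand:
P* = 125 - 1*115/2 = 135/2

135/2


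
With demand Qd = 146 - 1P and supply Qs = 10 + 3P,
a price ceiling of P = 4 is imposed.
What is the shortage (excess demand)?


At P = 4:
Qd = 146 - 1*4 = 142
Qs = 10 + 3*4 = 22
Shortage = Qd - Qs = 142 - 22 = 120

120


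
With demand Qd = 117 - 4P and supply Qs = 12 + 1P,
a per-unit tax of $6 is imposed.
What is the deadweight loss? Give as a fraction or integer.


Pre-tax equilibrium quantity: Q* = 33
Post-tax equilibrium quantity: Q_tax = 141/5
Reduction in quantity: Q* - Q_tax = 24/5
DWL = (1/2) * tax * (Q* - Q_tax)
DWL = (1/2) * 6 * 24/5 = 72/5

72/5


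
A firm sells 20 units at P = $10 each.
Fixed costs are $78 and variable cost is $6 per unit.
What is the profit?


Total Revenue = P * Q = 10 * 20 = $200
Total Cost = FC + VC*Q = 78 + 6*20 = $198
Profit = TR - TC = 200 - 198 = $2

$2


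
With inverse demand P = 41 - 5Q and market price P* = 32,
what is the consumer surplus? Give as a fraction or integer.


Maximum willingness to pay (at Q=0): P_max = 41
Quantity demanded at P* = 32:
Q* = (41 - 32)/5 = 9/5
CS = (1/2) * Q* * (P_max - P*)
CS = (1/2) * 9/5 * (41 - 32)
CS = (1/2) * 9/5 * 9 = 81/10

81/10


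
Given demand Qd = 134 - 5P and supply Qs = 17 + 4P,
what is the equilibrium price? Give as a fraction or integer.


At equilibrium, Qd = Qs.
134 - 5P = 17 + 4P
134 - 17 = 5P + 4P
117 = 9P
P* = 117/9 = 13

13


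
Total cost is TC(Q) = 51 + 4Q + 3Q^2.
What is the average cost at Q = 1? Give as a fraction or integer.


TC(1) = 51 + 4*1 + 3*1^2
TC(1) = 51 + 4 + 3 = 58
AC = TC/Q = 58/1 = 58

58


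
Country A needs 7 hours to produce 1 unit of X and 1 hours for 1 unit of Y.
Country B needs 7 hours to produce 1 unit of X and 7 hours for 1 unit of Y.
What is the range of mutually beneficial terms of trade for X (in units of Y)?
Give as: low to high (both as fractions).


Opportunity cost of X for Country A = hours_X / hours_Y = 7/1 = 7 units of Y
Opportunity cost of X for Country B = hours_X / hours_Y = 7/7 = 1 units of Y
Terms of trade must be between the two opportunity costs.
Range: 1 to 7

1 to 7


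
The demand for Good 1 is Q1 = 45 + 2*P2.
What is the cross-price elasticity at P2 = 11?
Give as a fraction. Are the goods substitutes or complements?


dQ1/dP2 = 2
At P2 = 11: Q1 = 45 + 2*11 = 67
Exy = (dQ1/dP2)(P2/Q1) = 2 * 11 / 67 = 22/67
Since Exy > 0, the goods are substitutes.

22/67 (substitutes)


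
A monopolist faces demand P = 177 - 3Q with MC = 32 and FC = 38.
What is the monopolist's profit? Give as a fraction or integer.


MR = MC: 177 - 6Q = 32
Q* = 145/6
P* = 177 - 3*145/6 = 209/2
Profit = (P* - MC)*Q* - FC
= (209/2 - 32)*145/6 - 38
= 145/2*145/6 - 38
= 21025/12 - 38 = 20569/12

20569/12


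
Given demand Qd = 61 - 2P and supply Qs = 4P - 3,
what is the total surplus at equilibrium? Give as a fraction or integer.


Find equilibrium: 61 - 2P = 4P - 3
61 + 3 = 6P
P* = 64/6 = 32/3
Q* = 4*32/3 - 3 = 119/3
Inverse demand: P = 61/2 - Q/2, so P_max = 61/2
Inverse supply: P = 3/4 + Q/4, so P_min = 3/4
CS = (1/2) * 119/3 * (61/2 - 32/3) = 14161/36
PS = (1/2) * 119/3 * (32/3 - 3/4) = 14161/72
TS = CS + PS = 14161/36 + 14161/72 = 14161/24

14161/24


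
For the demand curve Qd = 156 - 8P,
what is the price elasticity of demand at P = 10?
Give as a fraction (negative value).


dQ/dP = -8
At P = 10: Q = 156 - 8*10 = 76
E = (dQ/dP)(P/Q) = (-8)(10/76) = -20/19

-20/19


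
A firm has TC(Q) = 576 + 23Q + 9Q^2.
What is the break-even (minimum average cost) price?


AC(Q) = 576/Q + 23 + 9Q
To minimize: dAC/dQ = -576/Q^2 + 9 = 0
Q^2 = 576/9 = 64
Q* = 8
Min AC = 576/8 + 23 + 9*8
Min AC = 72 + 23 + 72 = 167

167


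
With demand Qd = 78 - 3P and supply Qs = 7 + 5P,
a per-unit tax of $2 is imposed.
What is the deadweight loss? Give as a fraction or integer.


Pre-tax equilibrium quantity: Q* = 411/8
Post-tax equilibrium quantity: Q_tax = 381/8
Reduction in quantity: Q* - Q_tax = 15/4
DWL = (1/2) * tax * (Q* - Q_tax)
DWL = (1/2) * 2 * 15/4 = 15/4

15/4


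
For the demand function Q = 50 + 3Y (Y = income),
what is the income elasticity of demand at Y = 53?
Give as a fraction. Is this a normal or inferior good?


dQ/dY = 3
At Y = 53: Q = 50 + 3*53 = 209
Ey = (dQ/dY)(Y/Q) = 3 * 53 / 209 = 159/209
Since Ey > 0, this is a normal good.

159/209 (normal good)
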